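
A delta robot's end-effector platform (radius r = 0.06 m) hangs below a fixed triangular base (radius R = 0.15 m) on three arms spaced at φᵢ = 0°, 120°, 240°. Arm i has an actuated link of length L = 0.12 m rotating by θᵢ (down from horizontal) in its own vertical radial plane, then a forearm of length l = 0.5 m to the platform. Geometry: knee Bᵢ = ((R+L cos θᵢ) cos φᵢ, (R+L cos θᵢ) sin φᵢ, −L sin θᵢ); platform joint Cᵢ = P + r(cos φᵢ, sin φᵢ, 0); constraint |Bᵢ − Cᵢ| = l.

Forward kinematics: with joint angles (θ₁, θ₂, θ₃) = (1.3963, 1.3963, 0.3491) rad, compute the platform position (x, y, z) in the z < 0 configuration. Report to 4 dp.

(-0.0968, -0.1677, -0.5410)

φ1=0.0°: virtual centre (0.1108, 0.0000, -0.1182), radius l
O2 = (0.1108·cos120.0°, 0.1108·sin120.0°, -0.1182) = (-0.0554, 0.0960, -0.1182)
O3 = (0.2028·cos240.0°, 0.2028·sin240.0°, -0.0410) = (-0.1014, -0.1756, -0.0410)
|O₂|²−|O₁|² = 0.0000;  |O₃|²−|O₁|² = 0.0165
[-0.3325 0.1920 0.0000]·P = 0.0000;  [-0.4244 -0.3512 0.1543]·P = 0.0165
Cramer: x(z) = -0.0160+0.1494z;  y(z) = -0.0278+0.2587z
into |P−O₁|² = l²: 1.0893z² + 0.1841z + -0.2192 = 0;  Δ = 0.9888;  z = -0.5410 or 0.3720 → z<0 root = -0.5410
x = -0.0968, y = -0.1677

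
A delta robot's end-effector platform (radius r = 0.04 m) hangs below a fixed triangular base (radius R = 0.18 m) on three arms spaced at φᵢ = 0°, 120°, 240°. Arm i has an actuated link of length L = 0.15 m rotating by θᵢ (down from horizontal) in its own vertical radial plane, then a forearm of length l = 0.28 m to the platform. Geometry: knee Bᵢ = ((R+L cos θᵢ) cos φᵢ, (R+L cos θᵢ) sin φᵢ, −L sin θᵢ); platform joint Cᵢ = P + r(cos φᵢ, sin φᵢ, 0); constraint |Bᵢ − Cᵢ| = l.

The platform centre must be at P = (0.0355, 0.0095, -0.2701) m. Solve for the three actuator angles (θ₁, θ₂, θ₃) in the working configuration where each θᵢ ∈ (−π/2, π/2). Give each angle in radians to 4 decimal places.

θ₁ = 0.6981, θ₂ = 0.9602, θ₃ = 1.0472

rotate P by −φ1: (0.0355, 0.0095, -0.2701)
  A cos θ + B sin θ = C:  0.1045·cos θ + -0.2701·sin θ = -0.0935
  √(A²+B²)=0.2896;  θ1 = -1.2016+1.8997 ≈ 0.6981
rotate P by −φ2: (-0.0095, -0.0355, -0.2701)
  A=0.1495, B=-0.2701, C=(l²−L²−A²−y'²−z²)/(2L)=-0.1356
  θ2 = atan2(B,A) + arccos(C/0.3087) = 0.9602
rotate P by −φ3: (-0.0260, 0.0260, -0.2701)
  A cos θ + B sin θ = C:  0.1660·cos θ + -0.2701·sin θ = -0.1509
  θ3 = atan2(B,A) + arccos(C/0.3170) = 1.0472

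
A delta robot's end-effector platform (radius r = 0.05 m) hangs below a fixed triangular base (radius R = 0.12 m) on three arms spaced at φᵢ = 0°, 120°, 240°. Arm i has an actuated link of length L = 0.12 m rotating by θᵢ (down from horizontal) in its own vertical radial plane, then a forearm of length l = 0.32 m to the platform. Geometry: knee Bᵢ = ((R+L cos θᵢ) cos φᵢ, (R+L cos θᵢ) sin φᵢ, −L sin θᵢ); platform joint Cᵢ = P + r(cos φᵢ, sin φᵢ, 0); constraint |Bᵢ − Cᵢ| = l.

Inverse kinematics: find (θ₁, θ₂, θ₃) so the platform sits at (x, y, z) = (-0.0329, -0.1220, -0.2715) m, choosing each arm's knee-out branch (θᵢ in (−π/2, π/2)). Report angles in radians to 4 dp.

φ1=0.0° → target in arm frame (-0.0329, -0.1220)
  A=0.1029, B=-0.2715, C=(l²−L²−A²−y'²−z²)/(2L)=-0.0466
  √(A²+B²)=0.2903;  θ1 = -1.2085+1.7320 ≈ 0.5235
rotate P by −φ2: (-0.0892, 0.0895, -0.2715)
  A=0.1592, B=-0.2715, C=(l²−L²−A²−y'²−z²)/(2L)=-0.0794
  γ=atan2(-0.2715,0.1592)=-1.0404;  ψ=arccos(-0.2524)=1.8260;  θ2=γ+ψ≈0.7855
φ3=240.0° → target in arm frame (0.1221, 0.0325)
  A=-0.0521, B=-0.2715, C=(l²−L²−A²−y'²−z²)/(2L)=0.0438
  θ3 = atan2(B,A) + arccos(C/0.2765) = -0.3488

θ₁ = 0.5235, θ₂ = 0.7855, θ₃ = -0.3488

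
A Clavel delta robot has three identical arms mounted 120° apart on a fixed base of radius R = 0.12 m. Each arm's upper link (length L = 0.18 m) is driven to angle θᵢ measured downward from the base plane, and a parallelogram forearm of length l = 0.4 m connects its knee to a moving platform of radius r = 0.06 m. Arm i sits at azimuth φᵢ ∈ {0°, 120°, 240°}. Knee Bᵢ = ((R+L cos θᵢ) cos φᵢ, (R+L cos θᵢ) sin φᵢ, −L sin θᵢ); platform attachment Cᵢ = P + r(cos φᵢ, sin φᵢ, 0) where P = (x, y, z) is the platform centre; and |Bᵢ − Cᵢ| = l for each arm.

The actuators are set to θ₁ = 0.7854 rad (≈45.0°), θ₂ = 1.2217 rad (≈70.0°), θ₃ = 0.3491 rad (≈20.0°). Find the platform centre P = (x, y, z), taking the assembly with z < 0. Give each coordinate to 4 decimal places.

φ1=0.0°: virtual centre (0.1873, 0.0000, -0.1273), radius l
O2 = (0.1216·cos120.0°, 0.1216·sin120.0°, -0.1691) = (-0.0608, 0.1053, -0.1691)
φ3=240.0°: virtual centre (-0.1146, -0.1984, -0.0616), radius l
subtract pairs → two planes through P
[-0.4961 0.2106 -0.0837]·P = -0.0079;  [-0.6037 -0.3969 0.1314]·P = 0.0050
Cramer: x(z) = 0.0064-0.0172z;  y(z) = -0.0224+0.3572z
quadratic in z: (1.1279)z²+(0.2448)z+(-0.1106)=0, √Δ=0.7475 → z ∈ {-0.4399, 0.2229}; z = -0.4399 (taking z<0)
x = 0.0139, y = -0.1795

(0.0139, -0.1795, -0.4399)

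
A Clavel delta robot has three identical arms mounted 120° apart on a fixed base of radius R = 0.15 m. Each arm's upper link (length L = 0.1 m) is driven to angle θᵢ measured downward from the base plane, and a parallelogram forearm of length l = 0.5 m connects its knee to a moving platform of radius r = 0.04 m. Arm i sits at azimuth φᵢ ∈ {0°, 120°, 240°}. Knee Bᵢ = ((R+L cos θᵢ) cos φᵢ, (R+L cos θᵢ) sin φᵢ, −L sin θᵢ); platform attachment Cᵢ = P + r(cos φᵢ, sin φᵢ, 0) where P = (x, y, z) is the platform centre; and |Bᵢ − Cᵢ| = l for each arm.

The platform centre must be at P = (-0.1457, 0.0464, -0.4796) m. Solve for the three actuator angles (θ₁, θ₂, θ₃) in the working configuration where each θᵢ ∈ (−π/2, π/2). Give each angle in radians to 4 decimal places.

θ₁ = 1.0478, θ₂ = 0.0002, θ₃ = 0.3495

rotate P by −φ1: (-0.1457, 0.0464, -0.4796)
  A cos θ + B sin θ = C:  0.2557·cos θ + -0.4796·sin θ = -0.2878
  θ1 = atan2(B,A) + arccos(C/0.5435) = 1.0478
arm 2 (φ=120.0°): x'=0.1130, y'=0.1030
  A=-0.0030, B=-0.4796, C=(l²−L²−A²−y'²−z²)/(2L)=-0.0032
  γ=atan2(-0.4796,-0.0030)=-1.5771;  ψ=arccos(-0.0066)=1.5774;  θ2=γ+ψ≈0.0002
arm 3 (φ=240.0°): x'=0.0327, y'=-0.1494
  e−x'=0.0773;  (l²−L²−(e−x')²−y'²−z²)/2L = -0.0916
  γ=atan2(-0.4796,0.0773)=-1.4109;  ψ=arccos(-0.1885)=1.7604;  θ3=γ+ψ≈0.3495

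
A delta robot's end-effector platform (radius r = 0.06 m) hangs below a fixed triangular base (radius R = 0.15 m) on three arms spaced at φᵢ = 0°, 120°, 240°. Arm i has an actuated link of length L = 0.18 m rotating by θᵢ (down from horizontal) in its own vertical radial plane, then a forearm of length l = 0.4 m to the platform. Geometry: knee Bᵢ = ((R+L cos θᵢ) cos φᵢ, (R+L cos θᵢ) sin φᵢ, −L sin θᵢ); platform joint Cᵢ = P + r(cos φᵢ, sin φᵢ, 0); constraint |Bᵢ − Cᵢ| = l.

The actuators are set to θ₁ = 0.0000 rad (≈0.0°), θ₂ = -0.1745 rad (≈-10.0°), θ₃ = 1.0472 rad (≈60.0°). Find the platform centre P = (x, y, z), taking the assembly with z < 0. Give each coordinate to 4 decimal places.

(0.0779, 0.1758, -0.3036)

φ1=0.0°: virtual centre (0.2700, 0.0000, 0.0000), radius l
centre 2 = (0.2673·cos120.0°, 0.2673·sin120.0°, 0.0313) = (-0.1336, 0.2315, 0.0313)
centre 3 = (0.1800·cos240.0°, 0.1800·sin240.0°, -0.1559) = (-0.0900, -0.1559, -0.1559)
eliminate P² terms by subtracting sphere 1 from 2 and 3
linear system: -0.8073x+0.4629y = -0.0005−0.0625z; -0.7200x+-0.3118y = -0.0162−-0.3118z
det = 0.5850;  x = 0.0131+-0.2134z,  y = 0.0218+-0.5072z
quadratic in z: (1.3028)z²+(0.0876)z+(-0.0935)=0, √Δ=0.7036 → z ∈ {-0.3036, 0.2364}; z = -0.3036 (taking z<0)
x = 0.0779, y = 0.1758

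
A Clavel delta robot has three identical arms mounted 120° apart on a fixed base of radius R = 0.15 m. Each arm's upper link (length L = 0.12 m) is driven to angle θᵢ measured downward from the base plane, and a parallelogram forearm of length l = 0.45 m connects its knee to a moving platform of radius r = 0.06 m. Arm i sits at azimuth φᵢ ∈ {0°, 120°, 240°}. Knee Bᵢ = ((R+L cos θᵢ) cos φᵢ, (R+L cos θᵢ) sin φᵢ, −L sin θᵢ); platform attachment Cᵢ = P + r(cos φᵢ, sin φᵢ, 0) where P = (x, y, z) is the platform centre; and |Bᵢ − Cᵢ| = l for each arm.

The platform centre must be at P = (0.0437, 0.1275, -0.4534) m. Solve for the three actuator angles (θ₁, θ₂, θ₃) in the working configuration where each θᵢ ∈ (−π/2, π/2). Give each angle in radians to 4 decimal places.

rotate P by −φ1: (0.0437, 0.1275, -0.4534)
  e−x'=0.0463;  (l²−L²−(e−x')²−y'²−z²)/2L = -0.1495
  γ=atan2(-0.4534,0.0463)=-1.4690;  ψ=arccos(-0.3279)=1.9049;  θ1=γ+ψ≈0.4359
rotate P by −φ2: (0.0886, -0.1016, -0.4534)
  A cos θ + B sin θ = C:  0.0014·cos θ + -0.4534·sin θ = -0.1158
  √(A²+B²)=0.4534;  θ2 = -1.5676+1.8291 ≈ 0.2615
rotate P by −φ3: (-0.1323, -0.0259, -0.4534)
  A cos θ + B sin θ = C:  0.2223·cos θ + -0.4534·sin θ = -0.2814
  γ=atan2(-0.4534,0.2223)=-1.1150;  ψ=arccos(-0.5574)=2.1620;  θ3=γ+ψ≈1.0470

θ₁ = 0.4359, θ₂ = 0.2615, θ₃ = 1.0470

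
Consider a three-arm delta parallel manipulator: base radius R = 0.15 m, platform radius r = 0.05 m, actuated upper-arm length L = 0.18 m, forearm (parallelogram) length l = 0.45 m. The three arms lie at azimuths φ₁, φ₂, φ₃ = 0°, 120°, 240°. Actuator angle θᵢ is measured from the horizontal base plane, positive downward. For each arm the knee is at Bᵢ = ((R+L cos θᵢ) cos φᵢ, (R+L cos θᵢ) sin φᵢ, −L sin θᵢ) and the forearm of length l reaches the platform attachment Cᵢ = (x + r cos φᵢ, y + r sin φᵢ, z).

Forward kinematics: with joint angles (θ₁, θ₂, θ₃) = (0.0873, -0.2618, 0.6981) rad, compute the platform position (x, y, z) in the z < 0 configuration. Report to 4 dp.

S1 = (0.2793·cos0.0°, 0.2793·sin0.0°, -0.0157) = (0.2793, 0.0000, -0.0157)
arm 2 at φ=120.0°: (R−r)+L cos θ2 = 0.2739;  S2 = (-0.1369, 0.2372, 0.0466)
φ3=240.0°: virtual centre (-0.1189, -0.2060, -0.1157), radius l
subtract pairs → two planes through P
[-0.8325 0.4744 0.1246]·P = -0.0011;  [-0.7965 -0.4120 -0.2000]·P = -0.0083
Cramer: x(z) = 0.0061-0.0604z;  y(z) = 0.0084-0.3686z
quadratic in z: (1.1395)z²+(0.0582)z+(-0.1275)=0, √Δ=0.7646 → z ∈ {-0.3611, 0.3099}; z = -0.3611 (taking z<0)
x = 0.0279, y = 0.1415

(0.0279, 0.1415, -0.3611)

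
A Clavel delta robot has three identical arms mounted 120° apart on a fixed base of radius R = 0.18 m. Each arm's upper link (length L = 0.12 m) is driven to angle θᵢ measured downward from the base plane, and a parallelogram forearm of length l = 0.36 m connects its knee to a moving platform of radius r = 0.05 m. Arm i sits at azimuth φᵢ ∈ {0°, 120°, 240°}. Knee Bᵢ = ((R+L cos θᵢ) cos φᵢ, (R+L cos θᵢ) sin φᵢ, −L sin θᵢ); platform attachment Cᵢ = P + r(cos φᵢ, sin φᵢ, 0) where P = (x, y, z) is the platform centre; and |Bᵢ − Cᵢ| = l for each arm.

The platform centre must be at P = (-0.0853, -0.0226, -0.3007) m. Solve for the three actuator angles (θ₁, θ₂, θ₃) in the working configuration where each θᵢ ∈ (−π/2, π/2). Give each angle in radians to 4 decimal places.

arm 1 (φ=0.0°): x'=-0.0853, y'=-0.0226
  A=0.2153, B=-0.3007, C=(l²−L²−A²−y'²−z²)/(2L)=-0.0920
  θ1 = atan2(B,A) + arccos(C/0.3698) = 0.8728
rotate P by −φ2: (0.0231, 0.0852, -0.3007)
  A=0.1069, B=-0.3007, C=(l²−L²−A²−y'²−z²)/(2L)=0.0254
  θ2 = atan2(B,A) + arccos(C/0.3191) = 0.2620
φ3=240.0° → target in arm frame (0.0622, -0.0626)
  A=0.0678, B=-0.3007, C=(l²−L²−A²−y'²−z²)/(2L)=0.0678
  θ3 = atan2(B,A) + arccos(C/0.3082) = -0.0001

θ₁ = 0.8728, θ₂ = 0.2620, θ₃ = -0.0001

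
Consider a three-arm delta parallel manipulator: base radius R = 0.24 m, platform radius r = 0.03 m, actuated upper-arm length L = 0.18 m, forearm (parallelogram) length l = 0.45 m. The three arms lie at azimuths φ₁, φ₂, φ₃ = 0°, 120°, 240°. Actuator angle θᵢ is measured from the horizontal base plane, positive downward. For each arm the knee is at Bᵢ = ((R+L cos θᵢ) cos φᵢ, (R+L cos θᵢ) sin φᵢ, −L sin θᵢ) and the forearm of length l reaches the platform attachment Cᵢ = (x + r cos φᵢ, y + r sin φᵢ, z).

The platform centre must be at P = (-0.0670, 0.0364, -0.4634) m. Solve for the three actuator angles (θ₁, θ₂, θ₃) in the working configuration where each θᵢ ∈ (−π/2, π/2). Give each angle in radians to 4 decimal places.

θ₁ = 1.2220, θ₂ = 0.6981, θ₃ = 0.9601

arm 1 (φ=0.0°): x'=-0.0670, y'=0.0364
  A cos θ + B sin θ = C:  0.2770·cos θ + -0.4634·sin θ = -0.3408
  θ1 = atan2(B,A) + arccos(C/0.5399) = 1.2220
arm 2 (φ=120.0°): x'=0.0650, y'=0.0398
  e−x'=0.1450;  (l²−L²−(e−x')²−y'²−z²)/2L = -0.1868
  √(A²+B²)=0.4855;  θ2 = -1.2676+1.9657 ≈ 0.6981
φ3=240.0° → target in arm frame (0.0020, -0.0762)
  A cos θ + B sin θ = C:  0.2080·cos θ + -0.4634·sin θ = -0.2603
  γ=atan2(-0.4634,0.2080)=-1.1489;  ψ=arccos(-0.5125)=2.1089;  θ3=γ+ψ≈0.9601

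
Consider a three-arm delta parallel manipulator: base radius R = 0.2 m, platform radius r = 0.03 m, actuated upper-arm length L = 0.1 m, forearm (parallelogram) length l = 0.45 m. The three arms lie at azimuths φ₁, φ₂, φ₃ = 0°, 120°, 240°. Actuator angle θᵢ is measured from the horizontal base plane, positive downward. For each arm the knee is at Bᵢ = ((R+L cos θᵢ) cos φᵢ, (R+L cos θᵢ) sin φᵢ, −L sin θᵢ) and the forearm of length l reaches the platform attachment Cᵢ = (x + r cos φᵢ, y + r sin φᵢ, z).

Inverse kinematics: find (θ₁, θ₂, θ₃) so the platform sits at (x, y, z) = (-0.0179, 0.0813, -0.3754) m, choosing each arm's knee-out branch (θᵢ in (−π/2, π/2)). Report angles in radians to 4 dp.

θ₁ = 0.3488, θ₂ = -0.3493, θ₃ = 0.6109

arm 1 (φ=0.0°): x'=-0.0179, y'=0.0813
  A=0.1879, B=-0.3754, C=(l²−L²−A²−y'²−z²)/(2L)=0.0483
  θ1 = atan2(B,A) + arccos(C/0.4198) = 0.3488
arm 2 (φ=120.0°): x'=0.0794, y'=-0.0251
  A=0.0906, B=-0.3754, C=(l²−L²−A²−y'²−z²)/(2L)=0.2136
  θ2 = atan2(B,A) + arccos(C/0.3862) = -0.3493
rotate P by −φ3: (-0.0615, -0.0562, -0.3754)
  A cos θ + B sin θ = C:  0.2315·cos θ + -0.3754·sin θ = -0.0258
  γ=atan2(-0.3754,0.2315)=-1.0183;  ψ=arccos(-0.0584)=1.6292;  θ3=γ+ψ≈0.6109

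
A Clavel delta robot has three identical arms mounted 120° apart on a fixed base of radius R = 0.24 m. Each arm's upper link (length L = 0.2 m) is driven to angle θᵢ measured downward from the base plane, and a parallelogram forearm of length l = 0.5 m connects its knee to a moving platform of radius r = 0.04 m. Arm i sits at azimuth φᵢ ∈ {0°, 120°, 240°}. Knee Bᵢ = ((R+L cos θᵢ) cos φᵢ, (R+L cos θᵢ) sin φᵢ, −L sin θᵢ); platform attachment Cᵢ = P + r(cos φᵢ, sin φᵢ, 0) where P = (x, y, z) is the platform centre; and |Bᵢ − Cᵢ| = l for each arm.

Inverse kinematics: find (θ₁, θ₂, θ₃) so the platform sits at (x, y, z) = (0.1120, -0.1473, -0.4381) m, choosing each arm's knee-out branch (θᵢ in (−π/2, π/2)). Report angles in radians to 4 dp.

θ₁ = 0.2619, θ₂ = 1.3092, θ₃ = 0.4366

φ1=0.0° → target in arm frame (0.1120, -0.1473)
  A=0.0880, B=-0.4381, C=(l²−L²−A²−y'²−z²)/(2L)=-0.0284
  √(A²+B²)=0.4469;  θ1 = -1.3726+1.6345 ≈ 0.2619
arm 2 (φ=120.0°): x'=-0.1836, y'=-0.0233
  A cos θ + B sin θ = C:  0.3836·cos θ + -0.4381·sin θ = -0.3240
  γ=atan2(-0.4381,0.3836)=-0.8517;  ψ=arccos(-0.5564)=2.1609;  θ2=γ+ψ≈1.3092
arm 3 (φ=240.0°): x'=0.0716, y'=0.1706
  A=0.1284, B=-0.4381, C=(l²−L²−A²−y'²−z²)/(2L)=-0.0689
  θ3 = atan2(B,A) + arccos(C/0.4565) = 0.4366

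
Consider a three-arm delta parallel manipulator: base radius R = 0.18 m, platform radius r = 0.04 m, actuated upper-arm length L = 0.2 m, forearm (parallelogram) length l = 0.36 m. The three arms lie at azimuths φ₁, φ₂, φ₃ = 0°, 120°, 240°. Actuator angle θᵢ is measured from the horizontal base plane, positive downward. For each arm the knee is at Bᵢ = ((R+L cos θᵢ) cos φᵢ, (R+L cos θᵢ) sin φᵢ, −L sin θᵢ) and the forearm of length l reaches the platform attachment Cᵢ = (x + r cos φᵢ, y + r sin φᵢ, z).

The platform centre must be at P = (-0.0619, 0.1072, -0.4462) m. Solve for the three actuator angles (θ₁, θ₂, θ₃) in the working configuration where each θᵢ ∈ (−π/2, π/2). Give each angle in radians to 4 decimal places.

θ₁ = 1.3963, θ₂ = 0.6981, θ₃ = 1.3963

φ1=0.0° → target in arm frame (-0.0619, 0.1072)
  A=0.2019, B=-0.4462, C=(l²−L²−A²−y'²−z²)/(2L)=-0.4044
  √(A²+B²)=0.4898;  θ1 = -1.1459+2.5422 ≈ 1.3963
arm 2 (φ=120.0°): x'=0.1238, y'=0.0000
  e−x'=0.0162;  (l²−L²−(e−x')²−y'²−z²)/2L = -0.2744
  γ=atan2(-0.4462,0.0162)=-1.5345;  ψ=arccos(-0.6146)=2.2326;  θ2=γ+ψ≈0.6981
φ3=240.0° → target in arm frame (-0.0619, -0.1072)
  A cos θ + B sin θ = C:  0.2019·cos θ + -0.4462·sin θ = -0.4044
  γ=atan2(-0.4462,0.2019)=-1.1459;  ψ=arccos(-0.8257)=2.5422;  θ3=γ+ψ≈1.3963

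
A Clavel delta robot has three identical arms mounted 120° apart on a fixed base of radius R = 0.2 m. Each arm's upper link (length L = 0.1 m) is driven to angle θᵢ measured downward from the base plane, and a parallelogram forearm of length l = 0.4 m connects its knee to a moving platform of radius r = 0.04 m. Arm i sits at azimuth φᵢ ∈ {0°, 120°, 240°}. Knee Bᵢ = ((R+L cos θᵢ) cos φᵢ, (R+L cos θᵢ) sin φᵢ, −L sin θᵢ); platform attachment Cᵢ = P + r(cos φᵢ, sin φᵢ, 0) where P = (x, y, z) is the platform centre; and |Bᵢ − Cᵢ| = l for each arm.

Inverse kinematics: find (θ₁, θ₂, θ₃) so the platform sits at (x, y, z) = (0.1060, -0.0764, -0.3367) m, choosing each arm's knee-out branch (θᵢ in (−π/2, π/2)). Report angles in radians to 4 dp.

θ₁ = -0.2621, θ₂ = 1.2216, θ₃ = 0.4361

arm 1 (φ=0.0°): x'=0.1060, y'=-0.0764
  A cos θ + B sin θ = C:  0.0540·cos θ + -0.3367·sin θ = 0.1394
  √(A²+B²)=0.3410;  θ1 = -1.4118+1.1497 ≈ -0.2621
rotate P by −φ2: (-0.1192, -0.0536, -0.3367)
  A=0.2792, B=-0.3367, C=(l²−L²−A²−y'²−z²)/(2L)=-0.2209
  θ2 = atan2(B,A) + arccos(C/0.4374) = 1.2216
rotate P by −φ3: (0.0132, 0.1300, -0.3367)
  A=0.1468, B=-0.3367, C=(l²−L²−A²−y'²−z²)/(2L)=-0.0091
  √(A²+B²)=0.3673;  θ3 = -1.1596+1.5957 ≈ 0.4361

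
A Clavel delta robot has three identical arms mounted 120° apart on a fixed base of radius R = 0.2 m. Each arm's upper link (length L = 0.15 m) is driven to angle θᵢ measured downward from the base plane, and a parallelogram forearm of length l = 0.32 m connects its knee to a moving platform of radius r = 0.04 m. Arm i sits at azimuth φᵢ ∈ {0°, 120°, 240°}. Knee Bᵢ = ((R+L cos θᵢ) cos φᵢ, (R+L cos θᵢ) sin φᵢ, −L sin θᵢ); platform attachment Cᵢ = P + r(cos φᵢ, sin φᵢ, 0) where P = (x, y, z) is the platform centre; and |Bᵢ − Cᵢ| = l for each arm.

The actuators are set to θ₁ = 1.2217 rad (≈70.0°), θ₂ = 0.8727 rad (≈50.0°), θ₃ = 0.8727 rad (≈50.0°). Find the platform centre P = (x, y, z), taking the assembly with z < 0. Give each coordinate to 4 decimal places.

(-0.0466, 0.0000, -0.3304)

S1 = (0.2113·cos0.0°, 0.2113·sin0.0°, -0.1410) = (0.2113, 0.0000, -0.1410)
arm 2 at φ=120.0°: ρ2 = 0.2564;  S2 = (-0.1282, 0.2221, -0.1149)
φ3=240.0°: virtual centre (-0.1282, -0.2221, -0.1149), radius l
subtract pairs → two planes through P
[-0.6790 0.4441 0.0521]·P = 0.0144;  [-0.6790 -0.4441 0.0521]·P = 0.0144
Cramer: x(z) = -0.0213+0.0767z;  y(z) = 0.0000-0.0000z
into |P−S₁|² = l²: 1.0059z² + 0.2462z + -0.0284 = 0;  Δ = 0.1751;  z = -0.3304 or 0.0856 → z<0 root = -0.3304
x = -0.0466, y = 0.0000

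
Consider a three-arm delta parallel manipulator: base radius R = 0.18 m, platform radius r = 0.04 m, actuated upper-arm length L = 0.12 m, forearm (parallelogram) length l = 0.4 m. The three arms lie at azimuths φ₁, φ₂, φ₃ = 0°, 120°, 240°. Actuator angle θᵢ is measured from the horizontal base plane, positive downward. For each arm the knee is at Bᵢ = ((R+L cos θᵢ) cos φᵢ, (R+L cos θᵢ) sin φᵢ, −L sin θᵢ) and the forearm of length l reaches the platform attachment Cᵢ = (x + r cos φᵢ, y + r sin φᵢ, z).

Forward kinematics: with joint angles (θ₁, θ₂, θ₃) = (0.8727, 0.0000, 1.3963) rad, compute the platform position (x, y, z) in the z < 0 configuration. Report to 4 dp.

φ1=0.0°: virtual centre (0.2171, 0.0000, -0.0919), radius l
O2 = (0.2600·cos120.0°, 0.2600·sin120.0°, 0.0000) = (-0.1300, 0.2252, 0.0000)
O3 = (0.1608·cos240.0°, 0.1608·sin240.0°, -0.1182) = (-0.0804, -0.1393, -0.1182)
|O₂|²−|O₁|² = 0.0120;  |O₃|²−|O₁|² = -0.0158
plane₁₂: -0.6943x+0.4503y+0.1839z = 0.0120
det = 0.4614;  x = 0.0081+0.0598z,  y = 0.0392+-0.3161z
quadratic in z: (1.1035)z²+(0.1341)z+(-0.1063)=0, √Δ=0.6981 → z ∈ {-0.3771, 0.2556}; z = -0.3771 (taking z<0)
x = -0.0144, y = 0.1584

(-0.0144, 0.1584, -0.3771)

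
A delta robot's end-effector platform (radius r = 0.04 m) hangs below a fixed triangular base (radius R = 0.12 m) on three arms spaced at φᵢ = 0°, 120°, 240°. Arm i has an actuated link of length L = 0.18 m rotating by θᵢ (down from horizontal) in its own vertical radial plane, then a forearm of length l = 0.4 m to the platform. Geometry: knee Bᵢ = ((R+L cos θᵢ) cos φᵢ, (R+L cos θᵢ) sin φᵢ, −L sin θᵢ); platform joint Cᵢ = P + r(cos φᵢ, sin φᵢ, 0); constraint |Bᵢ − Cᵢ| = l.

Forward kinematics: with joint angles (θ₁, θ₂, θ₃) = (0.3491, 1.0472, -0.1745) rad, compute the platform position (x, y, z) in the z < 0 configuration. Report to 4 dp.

arm 1 at φ=0.0°: (R−r)+L cos θ1 = 0.2491;  centre 1 = (0.2491, 0.0000, -0.0616)
φ2=120.0°: virtual centre (-0.0850, 0.1472, -0.1559), radius l
arm 3 at φ=240.0°: (R−r)+L cos θ3 = 0.2573;  centre 3 = (-0.1286, -0.2228, 0.0313)
|centre ₂|²−|centre ₁|² = -0.0127;  |centre ₃|²−|centre ₁|² = 0.0013
[-0.6683 0.2944 -0.1886]·P = -0.0127;  [-0.7556 -0.4456 0.1856]·P = 0.0013
det = 0.5203;  x = 0.0101+-0.0565z,  y = -0.0201+0.5124z
sphere 1 gives Az²+Bz+C=0 with A=1.2657, B=0.1296, C=-0.0987;  B²−4AC=0.5164;  roots -0.3350, 0.2327;  negative root z = -0.3350
x = 0.0290, y = -0.1917

(0.0290, -0.1917, -0.3350)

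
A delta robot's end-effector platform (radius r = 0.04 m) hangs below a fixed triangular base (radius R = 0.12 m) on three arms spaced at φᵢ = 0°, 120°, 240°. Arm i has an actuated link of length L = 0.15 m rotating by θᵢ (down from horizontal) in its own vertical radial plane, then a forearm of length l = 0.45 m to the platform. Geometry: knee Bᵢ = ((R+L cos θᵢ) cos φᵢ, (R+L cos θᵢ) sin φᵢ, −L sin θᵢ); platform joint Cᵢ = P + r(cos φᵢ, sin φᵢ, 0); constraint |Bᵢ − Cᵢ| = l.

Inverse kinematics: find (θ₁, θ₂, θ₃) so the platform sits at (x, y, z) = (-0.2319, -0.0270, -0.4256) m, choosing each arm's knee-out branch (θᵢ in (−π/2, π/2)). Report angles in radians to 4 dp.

rotate P by −φ1: (-0.2319, -0.0270, -0.4256)
  A cos θ + B sin θ = C:  0.3119·cos θ + -0.4256·sin θ = -0.3305
  θ1 = atan2(B,A) + arccos(C/0.5277) = 1.3093
φ2=120.0° → target in arm frame (0.0926, 0.2143)
  A cos θ + B sin θ = C:  -0.0126·cos θ + -0.4256·sin θ = -0.1574
  √(A²+B²)=0.4258;  θ2 = -1.6003+1.9495 ≈ 0.3492
arm 3 (φ=240.0°): x'=0.1393, y'=-0.1873
  A cos θ + B sin θ = C:  -0.0593·cos θ + -0.4256·sin θ = -0.1325
  γ=atan2(-0.4256,-0.0593)=-1.7093;  ψ=arccos(-0.3083)=1.8842;  θ3=γ+ψ≈0.1749

θ₁ = 1.3093, θ₂ = 0.3492, θ₃ = 0.1749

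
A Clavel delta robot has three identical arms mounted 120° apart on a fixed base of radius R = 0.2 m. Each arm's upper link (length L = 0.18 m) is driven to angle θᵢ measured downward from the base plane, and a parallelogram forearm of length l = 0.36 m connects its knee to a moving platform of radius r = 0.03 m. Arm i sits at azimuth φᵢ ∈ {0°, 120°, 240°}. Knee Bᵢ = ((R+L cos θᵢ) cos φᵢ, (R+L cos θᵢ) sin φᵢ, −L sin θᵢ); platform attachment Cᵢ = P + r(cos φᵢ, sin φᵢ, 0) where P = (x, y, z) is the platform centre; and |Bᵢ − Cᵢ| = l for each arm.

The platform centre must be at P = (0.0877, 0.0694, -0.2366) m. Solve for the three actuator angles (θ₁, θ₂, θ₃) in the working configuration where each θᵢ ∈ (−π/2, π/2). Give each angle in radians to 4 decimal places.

θ₁ = 0.0000, θ₂ = 0.5237, θ₃ = 1.1346

arm 1 (φ=0.0°): x'=0.0877, y'=0.0694
  e−x'=0.0823;  (l²−L²−(e−x')²−y'²−z²)/2L = 0.0823
  √(A²+B²)=0.2505;  θ1 = -1.2360+1.2360 ≈ 0.0000
arm 2 (φ=120.0°): x'=0.0163, y'=-0.1107
  A=0.1537, B=-0.2366, C=(l²−L²−A²−y'²−z²)/(2L)=0.0148
  √(A²+B²)=0.2822;  θ2 = -0.9945+1.5182 ≈ 0.5237
φ3=240.0° → target in arm frame (-0.1040, 0.0413)
  A=0.2740, B=-0.2366, C=(l²−L²−A²−y'²−z²)/(2L)=-0.0987
  θ3 = atan2(B,A) + arccos(C/0.3620) = 1.1346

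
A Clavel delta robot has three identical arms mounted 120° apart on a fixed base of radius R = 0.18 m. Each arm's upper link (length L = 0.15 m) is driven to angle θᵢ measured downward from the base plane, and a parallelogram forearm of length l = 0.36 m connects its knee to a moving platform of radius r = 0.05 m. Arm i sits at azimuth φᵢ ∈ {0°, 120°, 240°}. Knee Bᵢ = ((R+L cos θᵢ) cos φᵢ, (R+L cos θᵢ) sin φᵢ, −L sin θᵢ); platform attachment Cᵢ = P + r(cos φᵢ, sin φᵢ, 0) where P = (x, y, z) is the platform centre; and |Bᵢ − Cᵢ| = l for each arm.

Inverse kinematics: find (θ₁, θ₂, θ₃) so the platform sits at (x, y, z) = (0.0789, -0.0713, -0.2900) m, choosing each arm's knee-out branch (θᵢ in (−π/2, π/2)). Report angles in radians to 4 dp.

rotate P by −φ1: (0.0789, -0.0713, -0.2900)
  A=0.0511, B=-0.2900, C=(l²−L²−A²−y'²−z²)/(2L)=0.0510
  θ1 = atan2(B,A) + arccos(C/0.2945) = 0.0003
arm 2 (φ=120.0°): x'=-0.1012, y'=-0.0327
  A=0.2312, B=-0.2900, C=(l²−L²−A²−y'²−z²)/(2L)=-0.1051
  γ=atan2(-0.2900,0.2312)=-0.8977;  ψ=arccos(-0.2833)=1.8580;  θ2=γ+ψ≈0.9603
rotate P by −φ3: (0.0223, 0.1040, -0.2900)
  A=0.1077, B=-0.2900, C=(l²−L²−A²−y'²−z²)/(2L)=0.0020
  γ=atan2(-0.2900,0.1077)=-1.2152;  ψ=arccos(0.0063)=1.5645;  θ3=γ+ψ≈0.3493

θ₁ = 0.0003, θ₂ = 0.9603, θ₃ = 0.3493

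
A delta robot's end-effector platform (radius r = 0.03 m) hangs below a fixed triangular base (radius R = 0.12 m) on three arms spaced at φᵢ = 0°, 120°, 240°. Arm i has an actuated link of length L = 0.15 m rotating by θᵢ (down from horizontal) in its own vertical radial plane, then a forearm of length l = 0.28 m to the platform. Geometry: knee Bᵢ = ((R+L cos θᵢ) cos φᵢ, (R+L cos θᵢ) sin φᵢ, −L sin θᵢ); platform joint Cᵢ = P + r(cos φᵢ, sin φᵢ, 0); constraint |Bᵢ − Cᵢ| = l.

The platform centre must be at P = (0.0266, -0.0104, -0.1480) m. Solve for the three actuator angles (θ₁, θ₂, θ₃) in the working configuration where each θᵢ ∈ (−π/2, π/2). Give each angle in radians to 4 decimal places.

θ₁ = -0.2619, θ₂ = 0.2616, θ₃ = 0.0873

rotate P by −φ1: (0.0266, -0.0104, -0.1480)
  e−x'=0.0634;  (l²−L²−(e−x')²−y'²−z²)/2L = 0.0996
  θ1 = atan2(B,A) + arccos(C/0.1610) = -0.2619
arm 2 (φ=120.0°): x'=-0.0223, y'=-0.0178
  A cos θ + B sin θ = C:  0.1123·cos θ + -0.1480·sin θ = 0.0702
  √(A²+B²)=0.1858;  θ2 = -0.9217+1.1832 ≈ 0.2616
φ3=240.0° → target in arm frame (-0.0043, 0.0282)
  e−x'=0.0943;  (l²−L²−(e−x')²−y'²−z²)/2L = 0.0810
  γ=atan2(-0.1480,0.0943)=-1.0035;  ψ=arccos(0.4617)=1.0909;  θ3=γ+ψ≈0.0873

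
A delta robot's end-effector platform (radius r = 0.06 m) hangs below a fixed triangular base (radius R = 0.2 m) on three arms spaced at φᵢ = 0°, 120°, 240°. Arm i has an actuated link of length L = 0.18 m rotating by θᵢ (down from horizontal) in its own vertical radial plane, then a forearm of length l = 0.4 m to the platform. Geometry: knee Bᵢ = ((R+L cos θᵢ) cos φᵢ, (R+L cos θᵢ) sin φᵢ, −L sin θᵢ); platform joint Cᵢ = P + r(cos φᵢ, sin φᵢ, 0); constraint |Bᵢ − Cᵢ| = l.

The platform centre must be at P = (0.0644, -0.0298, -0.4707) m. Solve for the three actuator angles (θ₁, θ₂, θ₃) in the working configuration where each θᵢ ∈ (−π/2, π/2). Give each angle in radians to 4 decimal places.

rotate P by −φ1: (0.0644, -0.0298, -0.4707)
  A=0.0756, B=-0.4707, C=(l²−L²−A²−y'²−z²)/(2L)=-0.2793
  θ1 = atan2(B,A) + arccos(C/0.4767) = 0.7853
rotate P by −φ2: (-0.0580, -0.0409, -0.4707)
  A=0.1980, B=-0.4707, C=(l²−L²−A²−y'²−z²)/(2L)=-0.3745
  γ=atan2(-0.4707,0.1980)=-1.1726;  ψ=arccos(-0.7335)=2.3942;  θ2=γ+ψ≈1.2216
arm 3 (φ=240.0°): x'=-0.0064, y'=0.0707
  e−x'=0.1464;  (l²−L²−(e−x')²−y'²−z²)/2L = -0.3344
  γ=atan2(-0.4707,0.1464)=-1.2693;  ψ=arccos(-0.6784)=2.3163;  θ3=γ+ψ≈1.0471

θ₁ = 0.7853, θ₂ = 1.2216, θ₃ = 1.0471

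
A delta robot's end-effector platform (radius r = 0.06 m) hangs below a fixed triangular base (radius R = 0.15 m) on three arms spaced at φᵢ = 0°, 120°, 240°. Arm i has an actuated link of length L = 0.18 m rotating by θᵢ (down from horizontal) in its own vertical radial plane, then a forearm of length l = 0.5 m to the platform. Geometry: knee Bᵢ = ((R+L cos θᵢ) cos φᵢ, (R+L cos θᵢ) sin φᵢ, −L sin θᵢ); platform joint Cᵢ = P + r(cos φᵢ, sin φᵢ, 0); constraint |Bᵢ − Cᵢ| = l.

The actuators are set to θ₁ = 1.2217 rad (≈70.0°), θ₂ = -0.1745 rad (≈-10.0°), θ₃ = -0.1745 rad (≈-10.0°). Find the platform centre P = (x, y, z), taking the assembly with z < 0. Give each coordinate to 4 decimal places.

(-0.3025, 0.0000, -0.3785)

centre 1 = (0.1516·cos0.0°, 0.1516·sin0.0°, -0.1691) = (0.1516, 0.0000, -0.1691)
arm 2 at φ=120.0°: e+L cos θ2 = 0.2673;  centre 2 = (-0.1336, 0.2315, 0.0313)
φ3=240.0°: virtual centre (-0.1336, -0.2315, 0.0313), radius l
subtract pairs → two planes through P
linear system: -0.5704x+0.4629y = 0.0208−0.4008z; -0.5704x+-0.4629y = 0.0208−0.4008z
Cramer: x(z) = -0.0365+0.7026z;  y(z) = 0.0000-0.0000z
sphere 1 gives Az²+Bz+C=0 with A=1.4937, B=0.0740, C=-0.1860;  B²−4AC=1.1169;  roots -0.3785, 0.3290;  negative root z = -0.3785
x = -0.3025, y = 0.0000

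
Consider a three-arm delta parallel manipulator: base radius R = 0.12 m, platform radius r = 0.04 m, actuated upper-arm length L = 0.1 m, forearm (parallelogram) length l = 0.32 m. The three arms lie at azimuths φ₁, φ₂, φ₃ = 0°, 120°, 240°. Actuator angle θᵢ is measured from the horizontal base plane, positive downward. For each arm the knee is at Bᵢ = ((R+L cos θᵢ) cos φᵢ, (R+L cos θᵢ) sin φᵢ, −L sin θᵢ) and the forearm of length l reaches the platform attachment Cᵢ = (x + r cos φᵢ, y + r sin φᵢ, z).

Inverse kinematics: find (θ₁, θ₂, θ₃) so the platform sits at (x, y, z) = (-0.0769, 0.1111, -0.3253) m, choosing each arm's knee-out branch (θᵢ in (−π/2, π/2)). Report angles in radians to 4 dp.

rotate P by −φ1: (-0.0769, 0.1111, -0.3253)
  e−x'=0.1569;  (l²−L²−(e−x')²−y'²−z²)/2L = -0.2519
  √(A²+B²)=0.3612;  θ1 = -1.1214+2.3427 ≈ 1.2213
arm 2 (φ=120.0°): x'=0.1347, y'=0.0110
  A=-0.0547, B=-0.3253, C=(l²−L²−A²−y'²−z²)/(2L)=-0.0827
  γ=atan2(-0.3253,-0.0547)=-1.7373;  ψ=arccos(-0.2506)=1.8241;  θ2=γ+ψ≈0.0868
φ3=240.0° → target in arm frame (-0.0578, -0.1221)
  A cos θ + B sin θ = C:  0.1378·cos θ + -0.3253·sin θ = -0.2366
  γ=atan2(-0.3253,0.1378)=-1.1702;  ψ=arccos(-0.6697)=2.3046;  θ3=γ+ψ≈1.1345

θ₁ = 1.2213, θ₂ = 0.0868, θ₃ = 1.1345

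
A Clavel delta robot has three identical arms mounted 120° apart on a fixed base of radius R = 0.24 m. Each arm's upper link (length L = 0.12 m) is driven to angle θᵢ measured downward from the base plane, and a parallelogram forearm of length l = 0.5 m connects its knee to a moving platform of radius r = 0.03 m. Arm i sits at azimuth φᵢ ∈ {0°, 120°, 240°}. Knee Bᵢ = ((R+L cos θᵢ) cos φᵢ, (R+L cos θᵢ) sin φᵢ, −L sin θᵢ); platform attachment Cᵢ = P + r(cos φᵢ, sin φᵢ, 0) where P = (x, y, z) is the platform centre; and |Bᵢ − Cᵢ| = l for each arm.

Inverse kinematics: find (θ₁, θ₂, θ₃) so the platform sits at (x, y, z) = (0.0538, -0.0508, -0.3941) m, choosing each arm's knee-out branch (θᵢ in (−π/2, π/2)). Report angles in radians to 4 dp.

arm 1 (φ=0.0°): x'=0.0538, y'=-0.0508
  e−x'=0.1562;  (l²−L²−(e−x')²−y'²−z²)/2L = 0.2221
  θ1 = atan2(B,A) + arccos(C/0.4239) = -0.1741
φ2=120.0° → target in arm frame (-0.0709, -0.0212)
  A=0.2809, B=-0.3941, C=(l²−L²−A²−y'²−z²)/(2L)=0.0039
  γ=atan2(-0.3941,0.2809)=-0.9516;  ψ=arccos(0.0080)=1.5627;  θ2=γ+ψ≈0.6112
arm 3 (φ=240.0°): x'=0.0171, y'=0.0720
  A cos θ + B sin θ = C:  0.1929·cos θ + -0.3941·sin θ = 0.1579
  γ=atan2(-0.3941,0.1929)=-1.1156;  ψ=arccos(0.3598)=1.2027;  θ3=γ+ψ≈0.0871

θ₁ = -0.1741, θ₂ = 0.6112, θ₃ = 0.0871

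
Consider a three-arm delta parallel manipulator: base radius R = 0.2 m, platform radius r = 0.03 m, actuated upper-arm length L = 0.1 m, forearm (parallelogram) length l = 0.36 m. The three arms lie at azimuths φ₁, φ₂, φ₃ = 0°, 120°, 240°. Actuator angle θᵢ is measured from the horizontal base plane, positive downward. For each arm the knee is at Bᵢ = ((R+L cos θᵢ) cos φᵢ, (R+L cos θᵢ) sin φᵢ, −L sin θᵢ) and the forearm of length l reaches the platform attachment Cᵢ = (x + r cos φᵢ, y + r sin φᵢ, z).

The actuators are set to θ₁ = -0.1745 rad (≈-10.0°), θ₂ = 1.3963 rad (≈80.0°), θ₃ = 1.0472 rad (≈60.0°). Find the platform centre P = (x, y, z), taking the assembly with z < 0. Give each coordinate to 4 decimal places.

arm 1 at φ=0.0°: (R−r)+L cos θ1 = 0.2685;  S1 = (0.2685, 0.0000, 0.0174)
φ2=120.0°: virtual centre (-0.0937, 0.1623, -0.0985), radius l
φ3=240.0°: virtual centre (-0.1100, -0.1905, -0.0866), radius l
eliminate P² terms by subtracting sphere 1 from 2 and 3
[-0.7243 0.3245 -0.2317]·P = -0.0276;  [-0.7570 -0.3811 -0.2079]·P = -0.0165
det = 0.5217;  x = 0.0304+-0.2986z,  y = -0.0171+0.0475z
into |P−S₁|² = l²: 1.0914z² + 0.1058z + -0.0723 = 0;  Δ = 0.3269;  z = -0.3104 or 0.2135 → z<0 root = -0.3104
x = 0.1231, y = -0.0319

(0.1231, -0.0319, -0.3104)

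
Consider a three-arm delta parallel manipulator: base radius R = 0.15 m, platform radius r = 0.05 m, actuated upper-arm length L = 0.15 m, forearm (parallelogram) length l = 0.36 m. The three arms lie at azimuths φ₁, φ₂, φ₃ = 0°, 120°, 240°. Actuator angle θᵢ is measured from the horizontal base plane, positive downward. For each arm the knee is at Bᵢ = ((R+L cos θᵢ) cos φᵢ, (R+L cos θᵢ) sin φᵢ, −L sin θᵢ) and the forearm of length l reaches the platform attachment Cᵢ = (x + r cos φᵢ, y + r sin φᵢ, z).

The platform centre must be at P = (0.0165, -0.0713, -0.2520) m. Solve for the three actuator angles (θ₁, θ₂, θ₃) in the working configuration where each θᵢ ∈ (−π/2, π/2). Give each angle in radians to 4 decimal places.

θ₁ = -0.0872, θ₂ = 0.4367, θ₃ = -0.3487

φ1=0.0° → target in arm frame (0.0165, -0.0713)
  A cos θ + B sin θ = C:  0.0835·cos θ + -0.2520·sin θ = 0.1051
  θ1 = atan2(B,A) + arccos(C/0.2655) = -0.0872
rotate P by −φ2: (-0.0700, 0.0214, -0.2520)
  A cos θ + B sin θ = C:  0.1700·cos θ + -0.2520·sin θ = 0.0475
  √(A²+B²)=0.3040;  θ2 = -0.9773+1.4140 ≈ 0.4367
rotate P by −φ3: (0.0535, 0.0499, -0.2520)
  e−x'=0.0465;  (l²−L²−(e−x')²−y'²−z²)/2L = 0.1298
  √(A²+B²)=0.2563;  θ3 = -1.3883+1.0397 ≈ -0.3487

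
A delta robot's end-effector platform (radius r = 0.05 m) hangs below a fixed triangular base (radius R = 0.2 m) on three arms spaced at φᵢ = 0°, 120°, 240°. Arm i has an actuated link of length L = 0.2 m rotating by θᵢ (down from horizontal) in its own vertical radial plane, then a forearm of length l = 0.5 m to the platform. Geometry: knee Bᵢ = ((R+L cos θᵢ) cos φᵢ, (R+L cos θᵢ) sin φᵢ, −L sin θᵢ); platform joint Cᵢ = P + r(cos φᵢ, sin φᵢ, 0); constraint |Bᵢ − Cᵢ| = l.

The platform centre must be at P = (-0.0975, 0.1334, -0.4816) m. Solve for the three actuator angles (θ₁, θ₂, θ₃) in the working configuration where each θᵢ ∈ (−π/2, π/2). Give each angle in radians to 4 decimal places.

φ1=0.0° → target in arm frame (-0.0975, 0.1334)
  e−x'=0.2475;  (l²−L²−(e−x')²−y'²−z²)/2L = -0.2525
  √(A²+B²)=0.5415;  θ1 = -1.0961+2.0559 ≈ 0.9598
rotate P by −φ2: (0.1643, 0.0177, -0.4816)
  A cos θ + B sin θ = C:  -0.0143·cos θ + -0.4816·sin θ = -0.0561
  √(A²+B²)=0.4818;  θ2 = -1.6004+1.6876 ≈ 0.0872
φ3=240.0° → target in arm frame (-0.0668, -0.1511)
  A cos θ + B sin θ = C:  0.2168·cos θ + -0.4816·sin θ = -0.2294
  θ3 = atan2(B,A) + arccos(C/0.5281) = 0.8723

θ₁ = 0.9598, θ₂ = 0.0872, θ₃ = 0.8723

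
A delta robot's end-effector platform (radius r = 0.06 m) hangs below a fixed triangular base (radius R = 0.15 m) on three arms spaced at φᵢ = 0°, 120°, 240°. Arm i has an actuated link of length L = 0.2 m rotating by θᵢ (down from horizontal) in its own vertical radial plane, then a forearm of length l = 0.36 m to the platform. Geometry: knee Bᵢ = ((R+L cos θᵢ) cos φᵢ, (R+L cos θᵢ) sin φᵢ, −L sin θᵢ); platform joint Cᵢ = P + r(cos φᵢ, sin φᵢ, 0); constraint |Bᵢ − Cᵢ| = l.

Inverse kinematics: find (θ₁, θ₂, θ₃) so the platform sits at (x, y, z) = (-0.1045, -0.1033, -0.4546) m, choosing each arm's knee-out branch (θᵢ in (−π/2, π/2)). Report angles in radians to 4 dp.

θ₁ = 1.3962, θ₂ = 1.2215, θ₃ = 0.6109

φ1=0.0° → target in arm frame (-0.1045, -0.1033)
  A cos θ + B sin θ = C:  0.1945·cos θ + -0.4546·sin θ = -0.4139
  θ1 = atan2(B,A) + arccos(C/0.4945) = 1.3962
arm 2 (φ=120.0°): x'=-0.0372, y'=0.1421
  e−x'=0.1272;  (l²−L²−(e−x')²−y'²−z²)/2L = -0.3836
  γ=atan2(-0.4546,0.1272)=-1.2979;  ψ=arccos(-0.8127)=2.5195;  θ2=γ+ψ≈1.2215
rotate P by −φ3: (0.1417, -0.0388, -0.4546)
  A cos θ + B sin θ = C:  -0.0517·cos θ + -0.4546·sin θ = -0.3031
  θ3 = atan2(B,A) + arccos(C/0.4575) = 0.6109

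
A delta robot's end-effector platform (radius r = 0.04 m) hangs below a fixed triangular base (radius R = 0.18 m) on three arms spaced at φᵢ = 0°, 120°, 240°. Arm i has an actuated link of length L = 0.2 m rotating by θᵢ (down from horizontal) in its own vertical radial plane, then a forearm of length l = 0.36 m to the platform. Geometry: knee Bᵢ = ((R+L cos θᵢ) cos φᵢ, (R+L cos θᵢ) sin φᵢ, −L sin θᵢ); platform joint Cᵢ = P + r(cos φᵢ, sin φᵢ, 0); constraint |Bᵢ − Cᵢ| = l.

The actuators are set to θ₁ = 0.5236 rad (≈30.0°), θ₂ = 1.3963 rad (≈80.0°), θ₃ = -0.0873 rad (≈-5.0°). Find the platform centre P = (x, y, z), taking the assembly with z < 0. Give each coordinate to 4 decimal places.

(0.0411, -0.1805, -0.2516)

φ1=0.0°: virtual centre (0.3132, 0.0000, -0.1000), radius l
S2 = (0.1747·cos120.0°, 0.1747·sin120.0°, -0.1970) = (-0.0874, 0.1513, -0.1970)
φ3=240.0°: virtual centre (-0.1696, -0.2938, 0.0174), radius l
eliminate P² terms by subtracting sphere 1 from 2 and 3
plane₁₂: -0.8011x+0.3026y+-0.1939z = -0.0388
det = 0.7630;  x = 0.0270+-0.0562z,  y = -0.0567+0.4921z
quadratic in z: (1.2453)z²+(0.1763)z+(-0.0345)=0, √Δ=0.4502 → z ∈ {-0.2516, 0.1100}; z = -0.2516 (taking z<0)
x = 0.0411, y = -0.1805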